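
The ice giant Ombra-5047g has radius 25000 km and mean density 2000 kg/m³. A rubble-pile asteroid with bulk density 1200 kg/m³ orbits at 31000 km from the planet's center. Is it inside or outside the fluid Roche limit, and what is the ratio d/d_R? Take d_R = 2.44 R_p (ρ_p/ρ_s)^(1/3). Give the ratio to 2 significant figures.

d_R = 2.44 × (25000 km) × (2000/1200)^(1/3) = 72320 km
d/d_R = (31000) / (72320) = 0.43
Since d/d_R < 1, the body is inside the Roche limit.

inside; d/d_R ≈ 0.43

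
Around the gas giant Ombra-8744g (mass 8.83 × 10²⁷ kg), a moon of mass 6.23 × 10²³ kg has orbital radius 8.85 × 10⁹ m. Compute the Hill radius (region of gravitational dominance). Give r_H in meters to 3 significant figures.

r_H ≈ a (m/3M)^(1/3)
    = (8.85 × 10⁹) × (6.23 × 10²³ / (3 × 8.83 × 10²⁷))^(1/3)
    = 2.54 × 10⁸ m

2.54 × 10⁸ m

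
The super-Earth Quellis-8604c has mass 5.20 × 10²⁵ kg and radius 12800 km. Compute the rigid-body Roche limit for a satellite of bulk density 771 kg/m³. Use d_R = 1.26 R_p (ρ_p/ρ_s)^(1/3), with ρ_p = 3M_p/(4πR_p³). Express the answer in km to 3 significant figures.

ρ_p = 3M_p/(4πR_p³) = 3 × (5.20 × 10²⁵) / (4π × (1.28 × 10⁷ m)³) = 5920 kg/m³
d_R = 1.26 × 12800 km × (5920/771)^(1/3)
    = 31800 km

31800 km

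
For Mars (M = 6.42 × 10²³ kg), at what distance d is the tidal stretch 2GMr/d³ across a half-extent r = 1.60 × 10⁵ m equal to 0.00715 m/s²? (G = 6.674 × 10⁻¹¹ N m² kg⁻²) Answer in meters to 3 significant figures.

2GMr/d³ = a_tidal  ⇒  d = (2GMr / a_tidal)^(1/3)
d = (2 × 6.674×10⁻¹¹ × (6.42 × 10²³) × (1.60 × 10⁵) / (0.00715))^(1/3)
  = 1.24 × 10⁷ m

1.24 × 10⁷ m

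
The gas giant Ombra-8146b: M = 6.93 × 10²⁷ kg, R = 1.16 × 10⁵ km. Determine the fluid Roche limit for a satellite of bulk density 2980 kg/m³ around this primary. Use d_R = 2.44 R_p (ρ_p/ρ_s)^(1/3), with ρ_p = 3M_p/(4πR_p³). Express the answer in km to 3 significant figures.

ρ_p = 3M_p/(4πR_p³) = 3 × (6.93 × 10²⁷) / (4π × (1.16 × 10⁸ m)³) = 1060 kg/m³
d_R = 2.44 × 1.16 × 10⁵ km × (1060/2980)^(1/3)
    = 2.01 × 10⁵ km

2.01 × 10⁵ km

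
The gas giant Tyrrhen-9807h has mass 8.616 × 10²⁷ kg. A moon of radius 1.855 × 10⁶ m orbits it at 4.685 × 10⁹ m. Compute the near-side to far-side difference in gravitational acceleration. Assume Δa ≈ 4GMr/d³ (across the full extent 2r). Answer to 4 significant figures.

Δg = 4GMr/d³
   = 4 × (6.674 × 10⁻¹¹) × (8.616 × 10²⁷) × (1.855 × 10⁶) / (4.685 × 10⁹)³
   = 4.149 × 10⁻⁵ m/s²

4.149 × 10⁻⁵ m/s²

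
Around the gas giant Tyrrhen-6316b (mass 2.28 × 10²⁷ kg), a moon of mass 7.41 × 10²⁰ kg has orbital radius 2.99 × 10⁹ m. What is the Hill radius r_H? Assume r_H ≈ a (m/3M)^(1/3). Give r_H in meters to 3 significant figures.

r_H ≈ a (m/3M)^(1/3)
    = (2.99 × 10⁹) × (7.41 × 10²⁰ / (3 × 2.28 × 10²⁷))^(1/3)
    = 1.43 × 10⁷ m

1.43 × 10⁷ m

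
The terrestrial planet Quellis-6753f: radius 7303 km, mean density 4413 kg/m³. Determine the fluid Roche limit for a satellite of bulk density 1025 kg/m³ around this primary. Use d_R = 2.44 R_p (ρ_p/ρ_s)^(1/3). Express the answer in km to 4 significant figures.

28990 km

d_R = 2.44 × 7303 km × (4413/1025)^(1/3)
    = 28990 km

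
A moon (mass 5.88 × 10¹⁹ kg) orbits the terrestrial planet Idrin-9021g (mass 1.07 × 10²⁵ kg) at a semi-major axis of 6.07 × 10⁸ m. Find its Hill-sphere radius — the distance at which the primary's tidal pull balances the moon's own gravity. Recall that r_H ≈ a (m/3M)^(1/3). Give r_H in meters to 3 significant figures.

7.43 × 10⁶ m

r_H ≈ a (m/3M)^(1/3)
    = (6.07 × 10⁸) × (5.88 × 10¹⁹ / (3 × 1.07 × 10²⁵))^(1/3)
    = 7.43 × 10⁶ m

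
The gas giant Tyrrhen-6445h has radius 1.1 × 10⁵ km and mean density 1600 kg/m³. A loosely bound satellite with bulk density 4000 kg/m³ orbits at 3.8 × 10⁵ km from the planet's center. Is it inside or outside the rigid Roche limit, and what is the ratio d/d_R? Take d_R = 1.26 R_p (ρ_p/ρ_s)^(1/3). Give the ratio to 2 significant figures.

outside; d/d_R ≈ 3.7

d_R = 1.26 × (1.1 × 10⁵ km) × (1600/4000)^(1/3) = 1.021 × 10⁵ km
d/d_R = (3.8 × 10⁵) / (1.021 × 10⁵) = 3.7
Since d/d_R > 1, the body is outside the Roche limit.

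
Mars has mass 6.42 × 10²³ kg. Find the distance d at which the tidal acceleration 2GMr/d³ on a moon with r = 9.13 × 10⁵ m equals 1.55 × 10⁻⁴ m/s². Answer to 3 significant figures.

7.96 × 10⁷ m

2GMr/d³ = a_tidal  ⇒  d = (2GMr / a_tidal)^(1/3)
d = (2 × 6.674×10⁻¹¹ × (6.42 × 10²³) × (9.13 × 10⁵) / (1.55 × 10⁻⁴))^(1/3)
  = 7.96 × 10⁷ m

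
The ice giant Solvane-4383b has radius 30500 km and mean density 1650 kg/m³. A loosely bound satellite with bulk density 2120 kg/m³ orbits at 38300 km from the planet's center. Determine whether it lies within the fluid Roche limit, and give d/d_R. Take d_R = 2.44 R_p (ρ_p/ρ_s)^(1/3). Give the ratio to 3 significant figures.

d_R = 2.44 × (30500 km) × (1650/2120)^(1/3) = 68460 km
d/d_R = (38300) / (68460) = 0.559
Since d/d_R < 1, the body is inside the Roche limit.

inside; d/d_R ≈ 0.559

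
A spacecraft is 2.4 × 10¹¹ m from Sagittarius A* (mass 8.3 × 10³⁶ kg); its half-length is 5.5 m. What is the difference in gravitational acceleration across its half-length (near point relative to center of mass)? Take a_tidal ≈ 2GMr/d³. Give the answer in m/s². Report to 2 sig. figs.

a_tidal = 2GMr/d³
        = 2 × (6.674 × 10⁻¹¹) × (8.3 × 10³⁶) × (5.5) / (2.4 × 10¹¹)³
        = 4.4 × 10⁻⁷ m/s²

4.4 × 10⁻⁷ m/s²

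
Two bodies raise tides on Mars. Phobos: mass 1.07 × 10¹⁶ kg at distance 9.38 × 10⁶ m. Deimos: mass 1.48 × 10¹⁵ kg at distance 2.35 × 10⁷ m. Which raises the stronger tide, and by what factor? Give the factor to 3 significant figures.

Phobos, by a factor of ≈ 114

Tidal acceleration ∝ M/d³, so compare M/d³ for each.
Phobos: (1.07 × 10¹⁶) / (9.38 × 10⁶)³ = 1.297 × 10⁻⁵
Deimos: (1.48 × 10¹⁵) / (2.35 × 10⁷)³ = 1.140 × 10⁻⁷
Ratio (larger/smaller) = 114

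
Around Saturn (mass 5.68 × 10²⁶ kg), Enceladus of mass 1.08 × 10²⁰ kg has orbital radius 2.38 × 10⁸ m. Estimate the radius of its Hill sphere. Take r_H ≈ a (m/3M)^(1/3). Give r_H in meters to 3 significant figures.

9.49 × 10⁵ m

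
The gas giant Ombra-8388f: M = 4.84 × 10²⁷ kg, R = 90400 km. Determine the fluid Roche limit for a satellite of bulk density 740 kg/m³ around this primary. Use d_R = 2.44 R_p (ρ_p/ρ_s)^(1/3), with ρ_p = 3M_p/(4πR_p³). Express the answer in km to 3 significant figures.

2.83 × 10⁵ km

ρ_p = 3M_p/(4πR_p³) = 3 × (4.84 × 10²⁷) / (4π × (9.04 × 10⁷ m)³) = 1560 kg/m³
d_R = 2.44 × 90400 km × (1560/740)^(1/3)
    = 2.83 × 10⁵ km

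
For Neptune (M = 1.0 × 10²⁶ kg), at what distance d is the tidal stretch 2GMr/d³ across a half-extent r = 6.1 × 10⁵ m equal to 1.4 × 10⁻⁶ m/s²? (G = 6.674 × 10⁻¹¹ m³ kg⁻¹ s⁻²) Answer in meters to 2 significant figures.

1.8 × 10⁹ m

2GMr/d³ = a_tidal  ⇒  d = (2GMr / a_tidal)^(1/3)
d = (2 × 6.674×10⁻¹¹ × (1.0 × 10²⁶) × (6.1 × 10⁵) / (1.4 × 10⁻⁶))^(1/3)
  = 1.8 × 10⁹ m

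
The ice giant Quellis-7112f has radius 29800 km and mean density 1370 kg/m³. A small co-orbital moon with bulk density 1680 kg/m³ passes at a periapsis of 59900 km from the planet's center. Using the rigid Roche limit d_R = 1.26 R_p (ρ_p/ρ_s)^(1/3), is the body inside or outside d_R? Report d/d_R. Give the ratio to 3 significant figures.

outside; d/d_R ≈ 1.71

d_R = 1.26 × (29800 km) × (1370/1680)^(1/3) = 35080 km
d/d_R = (59900) / (35080) = 1.71
Since d/d_R > 1, the body is outside the Roche limit.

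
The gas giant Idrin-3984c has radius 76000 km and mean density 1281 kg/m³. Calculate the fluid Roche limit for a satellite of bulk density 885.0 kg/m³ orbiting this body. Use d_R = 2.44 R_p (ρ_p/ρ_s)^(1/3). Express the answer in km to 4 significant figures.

2.098 × 10⁵ km

d_R = 2.44 × 76000 km × (1281/885.0)^(1/3)
    = 2.098 × 10⁵ km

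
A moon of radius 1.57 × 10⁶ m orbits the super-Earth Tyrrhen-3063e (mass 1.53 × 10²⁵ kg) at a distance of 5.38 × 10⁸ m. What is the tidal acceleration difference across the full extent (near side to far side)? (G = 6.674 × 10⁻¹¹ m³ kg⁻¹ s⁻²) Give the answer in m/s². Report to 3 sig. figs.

a_tidal = 4GMr/d³
        = 4 × (6.674 × 10⁻¹¹) × (1.53 × 10²⁵) × (1.57 × 10⁶) / (5.38 × 10⁸)³
        = 4.12 × 10⁻⁵ m/s²

4.12 × 10⁻⁵ m/s²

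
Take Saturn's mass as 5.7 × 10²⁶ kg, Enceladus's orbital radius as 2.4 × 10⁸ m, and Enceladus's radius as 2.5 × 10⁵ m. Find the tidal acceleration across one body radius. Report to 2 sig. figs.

1.4 × 10⁻³ m/s²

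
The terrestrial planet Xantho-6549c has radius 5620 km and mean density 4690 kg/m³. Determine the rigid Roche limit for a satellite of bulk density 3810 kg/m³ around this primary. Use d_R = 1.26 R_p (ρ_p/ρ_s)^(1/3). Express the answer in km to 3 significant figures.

d_R = 1.26 × 5620 km × (4690/3810)^(1/3)
    = 7590 km

7590 km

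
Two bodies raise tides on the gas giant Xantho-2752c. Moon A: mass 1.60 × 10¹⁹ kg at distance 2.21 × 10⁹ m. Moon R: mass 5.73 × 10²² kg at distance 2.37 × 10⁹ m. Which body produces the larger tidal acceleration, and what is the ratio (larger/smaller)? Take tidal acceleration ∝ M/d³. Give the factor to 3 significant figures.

Tidal acceleration ∝ M/d³, so compare M/d³ for each.
Moon A: (1.60 × 10¹⁹) / (2.21 × 10⁹)³ = 1.482 × 10⁻⁹
Moon R: (5.73 × 10²²) / (2.37 × 10⁹)³ = 4.304 × 10⁻⁶
Ratio (larger/smaller) = 2900

Moon R, by a factor of ≈ 2900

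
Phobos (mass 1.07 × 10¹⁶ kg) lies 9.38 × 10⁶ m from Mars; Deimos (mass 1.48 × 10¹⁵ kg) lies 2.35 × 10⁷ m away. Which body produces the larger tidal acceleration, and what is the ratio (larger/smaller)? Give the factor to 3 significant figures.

Phobos, by a factor of ≈ 114

Compare M/d³ for the two perturbers:
Phobos: (1.07 × 10¹⁶) / (9.38 × 10⁶)³ = 1.297 × 10⁻⁵
Deimos: (1.48 × 10¹⁵) / (2.35 × 10⁷)³ = 1.140 × 10⁻⁷
Ratio (larger/smaller) = 114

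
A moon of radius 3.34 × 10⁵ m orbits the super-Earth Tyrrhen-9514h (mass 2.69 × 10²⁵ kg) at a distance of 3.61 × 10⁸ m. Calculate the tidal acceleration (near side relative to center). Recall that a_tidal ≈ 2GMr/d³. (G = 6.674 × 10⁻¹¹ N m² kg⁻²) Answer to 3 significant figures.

a_tidal = 2GMr/d³
        = 2 × (6.674 × 10⁻¹¹) × (2.69 × 10²⁵) × (3.34 × 10⁵) / (3.61 × 10⁸)³
        = 2.55 × 10⁻⁵ m/s²

2.55 × 10⁻⁵ m/s²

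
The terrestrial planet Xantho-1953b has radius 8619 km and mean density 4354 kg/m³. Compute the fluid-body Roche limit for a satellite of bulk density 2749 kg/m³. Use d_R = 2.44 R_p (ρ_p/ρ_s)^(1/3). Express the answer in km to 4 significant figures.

24510 km

d_R = 2.44 × 8619 km × (4354/2749)^(1/3)
    = 24510 km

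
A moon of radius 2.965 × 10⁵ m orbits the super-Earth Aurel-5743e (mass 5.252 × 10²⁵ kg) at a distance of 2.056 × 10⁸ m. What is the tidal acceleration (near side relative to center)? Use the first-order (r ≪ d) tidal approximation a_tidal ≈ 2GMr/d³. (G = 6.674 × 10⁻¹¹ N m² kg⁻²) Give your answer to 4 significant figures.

2.392 × 10⁻⁴ m/s²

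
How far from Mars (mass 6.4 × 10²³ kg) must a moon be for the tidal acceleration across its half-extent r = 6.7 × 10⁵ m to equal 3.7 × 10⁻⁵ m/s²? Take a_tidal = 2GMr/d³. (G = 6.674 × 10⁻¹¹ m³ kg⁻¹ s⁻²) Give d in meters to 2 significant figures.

2GMr/d³ = a_tidal  ⇒  d = (2GMr / a_tidal)^(1/3)
d = (2 × 6.674×10⁻¹¹ × (6.4 × 10²³) × (6.7 × 10⁵) / (3.7 × 10⁻⁵))^(1/3)
  = 1.2 × 10⁸ m

1.2 × 10⁸ m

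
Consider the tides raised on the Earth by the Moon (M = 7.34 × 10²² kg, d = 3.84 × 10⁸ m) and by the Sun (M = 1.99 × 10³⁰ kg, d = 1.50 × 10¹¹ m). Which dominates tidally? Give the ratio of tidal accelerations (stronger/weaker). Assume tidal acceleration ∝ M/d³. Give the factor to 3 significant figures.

The tide-raising term goes as M/d³ (the gradient of a 1/d² field).
The Moon: (7.34 × 10²²) / (3.84 × 10⁸)³ = 1.296 × 10⁻³
The Sun: (1.99 × 10³⁰) / (1.50 × 10¹¹)³ = 5.896 × 10⁻⁴
Ratio (larger/smaller) = 2.20

The Moon, by a factor of ≈ 2.20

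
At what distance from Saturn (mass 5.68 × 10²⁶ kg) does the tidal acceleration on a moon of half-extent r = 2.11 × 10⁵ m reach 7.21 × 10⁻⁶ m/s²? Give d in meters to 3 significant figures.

1.30 × 10⁹ m

2GMr/d³ = a_tidal  ⇒  d = (2GMr / a_tidal)^(1/3)
d = (2 × 6.674×10⁻¹¹ × (5.68 × 10²⁶) × (2.11 × 10⁵) / (7.21 × 10⁻⁶))^(1/3)
  = 1.30 × 10⁹ m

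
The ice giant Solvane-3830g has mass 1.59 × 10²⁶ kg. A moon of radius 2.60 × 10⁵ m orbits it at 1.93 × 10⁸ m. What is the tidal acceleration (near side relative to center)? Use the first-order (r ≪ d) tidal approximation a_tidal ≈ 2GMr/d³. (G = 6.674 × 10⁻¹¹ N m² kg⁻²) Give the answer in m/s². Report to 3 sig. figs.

Δa = 2GMr/d³
   = 2 × (6.674 × 10⁻¹¹) × (1.59 × 10²⁶) × (2.60 × 10⁵) / (1.93 × 10⁸)³
   = 7.68 × 10⁻⁴ m/s²

7.68 × 10⁻⁴ m/s²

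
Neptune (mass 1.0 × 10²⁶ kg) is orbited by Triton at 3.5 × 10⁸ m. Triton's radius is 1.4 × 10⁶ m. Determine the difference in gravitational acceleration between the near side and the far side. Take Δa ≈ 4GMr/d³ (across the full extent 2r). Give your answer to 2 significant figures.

a_tidal = 4GMr/d³
        = 4 × (6.674 × 10⁻¹¹) × (1.0 × 10²⁶) × (1.4 × 10⁶) / (3.5 × 10⁸)³
        = 8.7 × 10⁻⁴ m/s²

8.7 × 10⁻⁴ m/s²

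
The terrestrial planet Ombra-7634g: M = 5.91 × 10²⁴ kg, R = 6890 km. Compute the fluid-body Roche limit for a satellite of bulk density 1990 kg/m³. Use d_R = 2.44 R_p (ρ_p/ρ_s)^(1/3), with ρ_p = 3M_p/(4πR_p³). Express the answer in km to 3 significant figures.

21800 km

ρ_p = 3M_p/(4πR_p³) = 3 × (5.91 × 10²⁴) / (4π × (6.89 × 10⁶ m)³) = 4310 kg/m³
d_R = 2.44 × 6890 km × (4310/1990)^(1/3)
    = 21800 km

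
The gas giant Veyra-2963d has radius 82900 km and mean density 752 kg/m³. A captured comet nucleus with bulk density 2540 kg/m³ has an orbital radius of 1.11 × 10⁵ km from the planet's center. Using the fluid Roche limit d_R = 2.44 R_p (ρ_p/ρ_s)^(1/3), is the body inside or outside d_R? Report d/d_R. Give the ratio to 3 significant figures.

inside; d/d_R ≈ 0.823

d_R = 2.44 × (82900 km) × (752/2540)^(1/3) = 1.348 × 10⁵ km
d/d_R = (1.11 × 10⁵) / (1.348 × 10⁵) = 0.823
Since d/d_R < 1, the body is inside the Roche limit.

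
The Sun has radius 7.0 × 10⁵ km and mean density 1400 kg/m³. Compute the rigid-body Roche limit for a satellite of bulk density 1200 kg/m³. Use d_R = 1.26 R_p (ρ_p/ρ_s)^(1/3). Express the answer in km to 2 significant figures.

d_R = 1.26 × 7.0 × 10⁵ km × (1400/1200)^(1/3)
    = 9.3 × 10⁵ km

9.3 × 10⁵ km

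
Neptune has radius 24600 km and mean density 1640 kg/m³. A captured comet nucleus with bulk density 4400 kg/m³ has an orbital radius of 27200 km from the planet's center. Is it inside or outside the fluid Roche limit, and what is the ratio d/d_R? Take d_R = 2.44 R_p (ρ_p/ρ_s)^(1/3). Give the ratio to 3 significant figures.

inside; d/d_R ≈ 0.630

d_R = 2.44 × (24600 km) × (1640/4400)^(1/3) = 43200 km
d/d_R = (27200) / (43200) = 0.630
Since d/d_R < 1, the body is inside the Roche limit.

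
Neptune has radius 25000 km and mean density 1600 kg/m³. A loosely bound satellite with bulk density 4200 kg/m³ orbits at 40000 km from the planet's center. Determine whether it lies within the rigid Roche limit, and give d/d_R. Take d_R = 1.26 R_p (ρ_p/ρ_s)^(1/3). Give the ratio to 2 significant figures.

outside; d/d_R ≈ 1.8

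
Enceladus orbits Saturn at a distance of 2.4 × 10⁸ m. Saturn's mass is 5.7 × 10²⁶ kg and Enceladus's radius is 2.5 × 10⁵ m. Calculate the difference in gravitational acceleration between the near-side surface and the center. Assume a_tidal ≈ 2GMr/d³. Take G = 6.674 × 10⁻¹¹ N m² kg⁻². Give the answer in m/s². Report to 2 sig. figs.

The tidal stretch is the gradient of GM/d² times the body's extent r, hence the 1/d³ dependence.
Δa = 2GMr/d³
   = 2 × (6.674 × 10⁻¹¹) × (5.7 × 10²⁶) × (2.5 × 10⁵) / (2.4 × 10⁸)³
   = 1.4 × 10⁻³ m/s²

1.4 × 10⁻³ m/s²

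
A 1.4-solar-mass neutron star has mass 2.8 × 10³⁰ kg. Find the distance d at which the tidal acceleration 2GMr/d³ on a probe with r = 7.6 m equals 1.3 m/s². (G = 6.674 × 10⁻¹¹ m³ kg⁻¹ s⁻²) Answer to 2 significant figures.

1.3 × 10⁷ m

2GMr/d³ = a_tidal  ⇒  d = (2GMr / a_tidal)^(1/3)
d = (2 × 6.674×10⁻¹¹ × (2.8 × 10³⁰) × (7.6) / (1.3))^(1/3)
  = 1.3 × 10⁷ m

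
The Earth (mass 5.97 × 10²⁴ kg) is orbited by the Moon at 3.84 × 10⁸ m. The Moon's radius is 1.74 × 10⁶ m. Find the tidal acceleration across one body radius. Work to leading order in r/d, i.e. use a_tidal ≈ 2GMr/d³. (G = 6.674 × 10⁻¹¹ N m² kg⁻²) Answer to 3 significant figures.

a_tidal = 2GMr/d³
        = 2 × (6.674 × 10⁻¹¹) × (5.97 × 10²⁴) × (1.74 × 10⁶) / (3.84 × 10⁸)³
        = 2.45 × 10⁻⁵ m/s²

2.45 × 10⁻⁵ m/s²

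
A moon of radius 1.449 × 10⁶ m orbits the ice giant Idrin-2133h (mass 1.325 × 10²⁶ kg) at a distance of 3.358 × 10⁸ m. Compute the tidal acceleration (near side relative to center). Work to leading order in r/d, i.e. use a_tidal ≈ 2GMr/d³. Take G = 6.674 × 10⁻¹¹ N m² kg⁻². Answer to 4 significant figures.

6.768 × 10⁻⁴ m/s²

a_tidal = 2GMr/d³
        = 2 × (6.674 × 10⁻¹¹) × (1.325 × 10²⁶) × (1.449 × 10⁶) / (3.358 × 10⁸)³
        = 6.768 × 10⁻⁴ m/s²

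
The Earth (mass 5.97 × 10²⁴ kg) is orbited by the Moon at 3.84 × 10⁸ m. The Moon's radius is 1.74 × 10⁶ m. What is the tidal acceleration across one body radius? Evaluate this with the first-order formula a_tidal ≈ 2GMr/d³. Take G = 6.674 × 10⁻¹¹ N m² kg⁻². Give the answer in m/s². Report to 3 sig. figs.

2.45 × 10⁻⁵ m/s²

Since r ≪ d, expand the inverse-square field across one radius to get the leading 2GMr/d³ term.
Δa = 2GMr/d³
   = 2 × (6.674 × 10⁻¹¹) × (5.97 × 10²⁴) × (1.74 × 10⁶) / (3.84 × 10⁸)³
   = 2.45 × 10⁻⁵ m/s²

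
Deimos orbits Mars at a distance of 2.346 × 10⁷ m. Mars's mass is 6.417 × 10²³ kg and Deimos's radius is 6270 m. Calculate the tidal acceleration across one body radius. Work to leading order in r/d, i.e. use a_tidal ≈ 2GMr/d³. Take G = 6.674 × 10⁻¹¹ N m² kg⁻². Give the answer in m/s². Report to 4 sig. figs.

a_tidal = 2GMr/d³
        = 2 × (6.674 × 10⁻¹¹) × (6.417 × 10²³) × (6270) / (2.346 × 10⁷)³
        = 4.159 × 10⁻⁵ m/s²

4.159 × 10⁻⁵ m/s²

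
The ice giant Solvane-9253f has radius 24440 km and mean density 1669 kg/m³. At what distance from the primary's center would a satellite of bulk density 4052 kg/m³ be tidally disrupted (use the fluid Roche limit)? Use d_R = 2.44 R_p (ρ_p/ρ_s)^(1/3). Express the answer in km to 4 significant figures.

44370 km

d_R = 2.44 × 24440 km × (1669/4052)^(1/3)
    = 44370 km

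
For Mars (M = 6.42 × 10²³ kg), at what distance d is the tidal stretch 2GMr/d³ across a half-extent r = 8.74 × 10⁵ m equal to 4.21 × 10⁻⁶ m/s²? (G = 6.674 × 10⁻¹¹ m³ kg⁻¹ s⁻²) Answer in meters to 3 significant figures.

2GMr/d³ = a_tidal  ⇒  d = (2GMr / a_tidal)^(1/3)
d = (2 × 6.674×10⁻¹¹ × (6.42 × 10²³) × (8.74 × 10⁵) / (4.21 × 10⁻⁶))^(1/3)
  = 2.61 × 10⁸ m

2.61 × 10⁸ m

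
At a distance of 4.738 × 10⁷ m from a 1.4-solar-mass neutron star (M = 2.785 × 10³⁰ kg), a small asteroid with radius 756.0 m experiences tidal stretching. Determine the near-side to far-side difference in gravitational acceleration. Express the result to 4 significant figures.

5.285 m/s²

Δa = 4GMr/d³
   = 4 × (6.674 × 10⁻¹¹) × (2.785 × 10³⁰) × (756.0) / (4.738 × 10⁷)³
   = 5.285 m/s²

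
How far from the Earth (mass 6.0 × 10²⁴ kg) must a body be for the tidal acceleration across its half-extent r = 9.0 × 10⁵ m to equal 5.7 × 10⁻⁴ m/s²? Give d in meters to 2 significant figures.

1.1 × 10⁸ m

2GMr/d³ = a_tidal  ⇒  d = (2GMr / a_tidal)^(1/3)
d = (2 × 6.674×10⁻¹¹ × (6.0 × 10²⁴) × (9.0 × 10⁵) / (5.7 × 10⁻⁴))^(1/3)
  = 1.1 × 10⁸ m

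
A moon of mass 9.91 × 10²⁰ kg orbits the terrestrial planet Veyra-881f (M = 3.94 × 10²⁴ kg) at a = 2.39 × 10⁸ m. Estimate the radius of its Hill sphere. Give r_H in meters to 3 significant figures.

r_H ≈ a (m/3M)^(1/3)
    = (2.39 × 10⁸) × (9.91 × 10²⁰ / (3 × 3.94 × 10²⁴))^(1/3)
    = 1.05 × 10⁷ m

1.05 × 10⁷ m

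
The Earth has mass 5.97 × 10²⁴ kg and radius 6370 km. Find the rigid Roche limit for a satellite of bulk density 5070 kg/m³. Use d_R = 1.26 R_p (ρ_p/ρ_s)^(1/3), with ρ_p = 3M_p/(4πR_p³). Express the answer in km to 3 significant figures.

8250 km

ρ_p = 3M_p/(4πR_p³) = 3 × (5.97 × 10²⁴) / (4π × (6.37 × 10⁶ m)³) = 5510 kg/m³
d_R = 1.26 × 6370 km × (5510/5070)^(1/3)
    = 8250 km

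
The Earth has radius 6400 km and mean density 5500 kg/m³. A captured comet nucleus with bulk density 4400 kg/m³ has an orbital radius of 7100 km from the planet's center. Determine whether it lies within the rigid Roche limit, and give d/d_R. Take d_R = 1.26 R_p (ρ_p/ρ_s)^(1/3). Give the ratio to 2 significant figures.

inside; d/d_R ≈ 0.82

d_R = 1.26 × (6400 km) × (5500/4400)^(1/3) = 8687 km
d/d_R = (7100) / (8687) = 0.82
Since d/d_R < 1, the body is inside the Roche limit.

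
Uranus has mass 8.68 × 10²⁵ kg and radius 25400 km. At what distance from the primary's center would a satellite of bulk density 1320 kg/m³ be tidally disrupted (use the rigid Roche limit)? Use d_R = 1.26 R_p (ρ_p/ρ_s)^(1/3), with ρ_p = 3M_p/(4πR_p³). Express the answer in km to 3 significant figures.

31500 km

ρ_p = 3M_p/(4πR_p³) = 3 × (8.68 × 10²⁵) / (4π × (2.54 × 10⁷ m)³) = 1260 kg/m³
d_R = 1.26 × 25400 km × (1260/1320)^(1/3)
    = 31500 km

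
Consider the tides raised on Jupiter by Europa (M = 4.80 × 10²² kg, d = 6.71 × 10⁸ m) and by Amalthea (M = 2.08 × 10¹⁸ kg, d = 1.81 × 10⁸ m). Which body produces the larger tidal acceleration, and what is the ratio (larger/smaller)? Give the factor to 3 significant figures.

Europa, by a factor of ≈ 453

The tide-raising term goes as M/d³ (the gradient of a 1/d² field).
Europa: (4.80 × 10²²) / (6.71 × 10⁸)³ = 1.589 × 10⁻⁴
Amalthea: (2.08 × 10¹⁸) / (1.81 × 10⁸)³ = 3.508 × 10⁻⁷
Ratio (larger/smaller) = 453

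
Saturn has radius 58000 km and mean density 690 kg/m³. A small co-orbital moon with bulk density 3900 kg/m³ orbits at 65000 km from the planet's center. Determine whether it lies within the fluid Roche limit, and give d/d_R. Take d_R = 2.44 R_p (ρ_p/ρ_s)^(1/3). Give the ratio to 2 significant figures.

d_R = 2.44 × (58000 km) × (690/3900)^(1/3) = 79450 km
d/d_R = (65000) / (79450) = 0.82
Since d/d_R < 1, the body is inside the Roche limit.

inside; d/d_R ≈ 0.82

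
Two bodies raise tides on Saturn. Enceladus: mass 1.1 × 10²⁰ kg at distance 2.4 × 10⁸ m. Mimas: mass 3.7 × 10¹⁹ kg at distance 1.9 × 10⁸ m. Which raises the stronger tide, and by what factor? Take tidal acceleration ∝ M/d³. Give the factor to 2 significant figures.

The tide-raising term goes as M/d³ (the gradient of a 1/d² field).
Enceladus: (1.1 × 10²⁰) / (2.4 × 10⁸)³ = 7.957 × 10⁻⁶
Mimas: (3.7 × 10¹⁹) / (1.9 × 10⁸)³ = 5.394 × 10⁻⁶
Ratio (larger/smaller) = 1.5

Enceladus, by a factor of ≈ 1.5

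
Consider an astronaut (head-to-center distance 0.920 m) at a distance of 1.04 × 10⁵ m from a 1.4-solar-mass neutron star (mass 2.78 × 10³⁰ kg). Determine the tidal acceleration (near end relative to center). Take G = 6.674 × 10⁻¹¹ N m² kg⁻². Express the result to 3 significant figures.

3.03 × 10⁵ m/s²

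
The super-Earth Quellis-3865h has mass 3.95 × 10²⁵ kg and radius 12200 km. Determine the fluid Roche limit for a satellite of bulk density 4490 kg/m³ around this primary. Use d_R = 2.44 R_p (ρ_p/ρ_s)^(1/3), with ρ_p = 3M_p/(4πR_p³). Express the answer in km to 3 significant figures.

ρ_p = 3M_p/(4πR_p³) = 3 × (3.95 × 10²⁵) / (4π × (1.22 × 10⁷ m)³) = 5190 kg/m³
d_R = 2.44 × 12200 km × (5190/4490)^(1/3)
    = 31200 km

31200 km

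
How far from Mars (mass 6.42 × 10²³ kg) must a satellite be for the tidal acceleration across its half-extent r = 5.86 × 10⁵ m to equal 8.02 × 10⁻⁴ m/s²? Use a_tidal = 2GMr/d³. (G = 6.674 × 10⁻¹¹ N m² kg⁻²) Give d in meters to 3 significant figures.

3.97 × 10⁷ m

2GMr/d³ = a_tidal  ⇒  d = (2GMr / a_tidal)^(1/3)
d = (2 × 6.674×10⁻¹¹ × (6.42 × 10²³) × (5.86 × 10⁵) / (8.02 × 10⁻⁴))^(1/3)
  = 3.97 × 10⁷ m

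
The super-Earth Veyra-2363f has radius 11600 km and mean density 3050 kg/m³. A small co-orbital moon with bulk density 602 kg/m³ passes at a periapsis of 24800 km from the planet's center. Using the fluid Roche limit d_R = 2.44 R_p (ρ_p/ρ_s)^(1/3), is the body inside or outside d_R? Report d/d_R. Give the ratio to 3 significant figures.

inside; d/d_R ≈ 0.510

d_R = 2.44 × (11600 km) × (3050/602)^(1/3) = 48610 km
d/d_R = (24800) / (48610) = 0.510
Since d/d_R < 1, the body is inside the Roche limit.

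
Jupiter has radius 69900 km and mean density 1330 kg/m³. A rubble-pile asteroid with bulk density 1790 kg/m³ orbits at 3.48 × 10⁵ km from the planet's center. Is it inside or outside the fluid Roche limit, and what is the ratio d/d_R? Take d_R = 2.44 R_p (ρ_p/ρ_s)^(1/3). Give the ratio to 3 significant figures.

d_R = 2.44 × (69900 km) × (1330/1790)^(1/3) = 1.545 × 10⁵ km
d/d_R = (3.48 × 10⁵) / (1.545 × 10⁵) = 2.25
Since d/d_R > 1, the body is outside the Roche limit.

outside; d/d_R ≈ 2.25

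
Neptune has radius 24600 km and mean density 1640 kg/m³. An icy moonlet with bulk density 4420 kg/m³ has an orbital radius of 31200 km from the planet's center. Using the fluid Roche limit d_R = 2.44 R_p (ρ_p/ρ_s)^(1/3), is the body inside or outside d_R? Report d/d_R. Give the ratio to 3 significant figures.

d_R = 2.44 × (24600 km) × (1640/4420)^(1/3) = 43130 km
d/d_R = (31200) / (43130) = 0.723
Since d/d_R < 1, the body is inside the Roche limit.

inside; d/d_R ≈ 0.723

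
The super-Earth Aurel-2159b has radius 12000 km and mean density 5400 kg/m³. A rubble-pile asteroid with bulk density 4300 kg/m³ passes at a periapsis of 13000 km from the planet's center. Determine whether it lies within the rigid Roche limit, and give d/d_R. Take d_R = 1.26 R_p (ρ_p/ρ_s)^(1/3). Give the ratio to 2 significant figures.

inside; d/d_R ≈ 0.80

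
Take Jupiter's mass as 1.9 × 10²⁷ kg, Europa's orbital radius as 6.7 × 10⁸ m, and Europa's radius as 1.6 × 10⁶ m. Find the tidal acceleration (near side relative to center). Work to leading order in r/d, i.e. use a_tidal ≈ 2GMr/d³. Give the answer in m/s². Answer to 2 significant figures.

1.3 × 10⁻³ m/s²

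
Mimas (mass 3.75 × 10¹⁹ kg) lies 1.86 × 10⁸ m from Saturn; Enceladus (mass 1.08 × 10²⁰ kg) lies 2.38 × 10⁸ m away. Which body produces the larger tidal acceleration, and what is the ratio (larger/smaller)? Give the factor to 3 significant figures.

Tidal acceleration ∝ M/d³, so compare M/d³ for each.
Mimas: (3.75 × 10¹⁹) / (1.86 × 10⁸)³ = 5.828 × 10⁻⁶
Enceladus: (1.08 × 10²⁰) / (2.38 × 10⁸)³ = 8.011 × 10⁻⁶
Ratio (larger/smaller) = 1.37

Enceladus, by a factor of ≈ 1.37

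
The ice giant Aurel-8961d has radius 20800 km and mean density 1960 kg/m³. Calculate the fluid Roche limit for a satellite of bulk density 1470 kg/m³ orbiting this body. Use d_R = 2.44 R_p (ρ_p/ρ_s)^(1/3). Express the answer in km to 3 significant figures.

55900 km

d_R = 2.44 × 20800 km × (1960/1470)^(1/3)
    = 55900 km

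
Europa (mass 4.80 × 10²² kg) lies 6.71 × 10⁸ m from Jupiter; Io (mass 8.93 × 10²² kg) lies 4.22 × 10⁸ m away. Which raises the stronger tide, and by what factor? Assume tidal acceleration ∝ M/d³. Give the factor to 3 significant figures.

Io, by a factor of ≈ 7.48

Compare M/d³ for the two perturbers:
Europa: (4.80 × 10²²) / (6.71 × 10⁸)³ = 1.589 × 10⁻⁴
Io: (8.93 × 10²²) / (4.22 × 10⁸)³ = 1.188 × 10⁻³
Ratio (larger/smaller) = 7.48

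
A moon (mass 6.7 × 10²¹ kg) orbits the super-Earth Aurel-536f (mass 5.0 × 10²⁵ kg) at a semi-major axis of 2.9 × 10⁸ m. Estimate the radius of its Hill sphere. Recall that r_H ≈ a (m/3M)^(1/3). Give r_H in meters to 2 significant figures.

1.0 × 10⁷ m

r_H ≈ a (m/3M)^(1/3)
    = (2.9 × 10⁸) × (6.7 × 10²¹ / (3 × 5.0 × 10²⁵))^(1/3)
    = 1.0 × 10⁷ m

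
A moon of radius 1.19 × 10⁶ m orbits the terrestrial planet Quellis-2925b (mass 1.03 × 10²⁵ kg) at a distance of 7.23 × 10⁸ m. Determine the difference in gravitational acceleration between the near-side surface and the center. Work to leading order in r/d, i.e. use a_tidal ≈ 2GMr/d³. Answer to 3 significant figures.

a_tidal = 2GMr/d³
        = 2 × (6.674 × 10⁻¹¹) × (1.03 × 10²⁵) × (1.19 × 10⁶) / (7.23 × 10⁸)³
        = 4.33 × 10⁻⁶ m/s²

4.33 × 10⁻⁶ m/s²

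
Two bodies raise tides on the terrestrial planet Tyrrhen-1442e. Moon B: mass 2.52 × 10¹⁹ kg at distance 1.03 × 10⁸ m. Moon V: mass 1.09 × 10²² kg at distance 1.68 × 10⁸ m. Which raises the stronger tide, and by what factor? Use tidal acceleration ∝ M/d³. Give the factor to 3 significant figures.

The tide-raising term goes as M/d³ (the gradient of a 1/d² field).
Moon B: (2.52 × 10¹⁹) / (1.03 × 10⁸)³ = 2.306 × 10⁻⁵
Moon V: (1.09 × 10²²) / (1.68 × 10⁸)³ = 2.299 × 10⁻³
Ratio (larger/smaller) = 99.7

Moon V, by a factor of ≈ 99.7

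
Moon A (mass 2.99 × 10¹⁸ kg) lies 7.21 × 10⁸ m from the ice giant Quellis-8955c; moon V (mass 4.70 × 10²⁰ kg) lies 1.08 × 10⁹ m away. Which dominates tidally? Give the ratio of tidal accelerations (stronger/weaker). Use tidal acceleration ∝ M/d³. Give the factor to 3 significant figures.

Tidal stretch scales as M/d³; compute that for each body.
Moon A: (2.99 × 10¹⁸) / (7.21 × 10⁸)³ = 7.977 × 10⁻⁹
Moon V: (4.70 × 10²⁰) / (1.08 × 10⁹)³ = 3.731 × 10⁻⁷
Ratio (larger/smaller) = 46.8

Moon V, by a factor of ≈ 46.8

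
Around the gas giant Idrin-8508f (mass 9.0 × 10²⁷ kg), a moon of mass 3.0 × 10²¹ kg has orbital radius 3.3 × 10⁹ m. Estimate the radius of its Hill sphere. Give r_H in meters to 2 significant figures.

1.6 × 10⁷ m

r_H ≈ a (m/3M)^(1/3)
    = (3.3 × 10⁹) × (3.0 × 10²¹ / (3 × 9.0 × 10²⁷))^(1/3)
    = 1.6 × 10⁷ m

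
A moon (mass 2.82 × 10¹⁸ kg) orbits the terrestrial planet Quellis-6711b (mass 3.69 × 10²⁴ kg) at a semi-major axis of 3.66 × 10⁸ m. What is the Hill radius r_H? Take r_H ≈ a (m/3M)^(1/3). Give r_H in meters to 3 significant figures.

2.32 × 10⁶ m

r_H ≈ a (m/3M)^(1/3)
    = (3.66 × 10⁸) × (2.82 × 10¹⁸ / (3 × 3.69 × 10²⁴))^(1/3)
    = 2.32 × 10⁶ m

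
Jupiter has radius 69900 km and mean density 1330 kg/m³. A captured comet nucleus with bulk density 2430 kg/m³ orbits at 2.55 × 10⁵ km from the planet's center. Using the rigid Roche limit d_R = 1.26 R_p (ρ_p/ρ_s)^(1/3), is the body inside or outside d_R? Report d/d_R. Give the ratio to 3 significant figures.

outside; d/d_R ≈ 3.54

d_R = 1.26 × (69900 km) × (1330/2430)^(1/3) = 72040 km
d/d_R = (2.55 × 10⁵) / (72040) = 3.54
Since d/d_R > 1, the body is outside the Roche limit.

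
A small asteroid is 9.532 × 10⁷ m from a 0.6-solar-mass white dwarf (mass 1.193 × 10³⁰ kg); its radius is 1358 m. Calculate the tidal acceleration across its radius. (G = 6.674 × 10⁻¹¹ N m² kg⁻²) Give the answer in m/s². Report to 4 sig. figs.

a_tidal = 2GMr/d³
        = 2 × (6.674 × 10⁻¹¹) × (1.193 × 10³⁰) × (1358) / (9.532 × 10⁷)³
        = 2.497 × 10⁻¹ m/s²

2.497 × 10⁻¹ m/s²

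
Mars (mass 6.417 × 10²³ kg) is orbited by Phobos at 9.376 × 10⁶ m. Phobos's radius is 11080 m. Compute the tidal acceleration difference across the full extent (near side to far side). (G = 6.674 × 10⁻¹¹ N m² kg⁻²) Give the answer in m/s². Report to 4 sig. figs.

Near-to-far spans 2r, so the tidal difference is twice the near-to-center value: 4GMr/d³.
Δg = 4GMr/d³
   = 4 × (6.674 × 10⁻¹¹) × (6.417 × 10²³) × (11080) / (9.376 × 10⁶)³
   = 2.303 × 10⁻³ m/s²

2.303 × 10⁻³ m/s²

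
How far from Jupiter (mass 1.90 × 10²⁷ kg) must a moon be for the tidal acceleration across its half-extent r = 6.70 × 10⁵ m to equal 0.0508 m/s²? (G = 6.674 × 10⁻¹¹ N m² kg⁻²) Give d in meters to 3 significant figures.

2GMr/d³ = a_tidal  ⇒  d = (2GMr / a_tidal)^(1/3)
d = (2 × 6.674×10⁻¹¹ × (1.90 × 10²⁷) × (6.70 × 10⁵) / (0.0508))^(1/3)
  = 1.50 × 10⁸ m

1.50 × 10⁸ m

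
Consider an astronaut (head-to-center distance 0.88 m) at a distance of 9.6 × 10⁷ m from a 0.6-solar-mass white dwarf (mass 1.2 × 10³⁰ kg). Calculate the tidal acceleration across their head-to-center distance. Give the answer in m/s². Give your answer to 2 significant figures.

The tidal stretch is the gradient of GM/d² times the body's extent r, hence the 1/d³ dependence.
Δa = 2GMr/d³
   = 2 × (6.674 × 10⁻¹¹) × (1.2 × 10³⁰) × (0.88) / (9.6 × 10⁷)³
   = 1.6 × 10⁻⁴ m/s²

1.6 × 10⁻⁴ m/s²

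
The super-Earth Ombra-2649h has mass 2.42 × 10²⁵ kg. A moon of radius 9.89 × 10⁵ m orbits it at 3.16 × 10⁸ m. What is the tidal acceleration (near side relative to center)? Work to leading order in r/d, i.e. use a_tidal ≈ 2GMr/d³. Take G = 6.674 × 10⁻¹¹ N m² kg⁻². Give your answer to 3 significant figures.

1.01 × 10⁻⁴ m/s²

a_tidal = 2GMr/d³
        = 2 × (6.674 × 10⁻¹¹) × (2.42 × 10²⁵) × (9.89 × 10⁵) / (3.16 × 10⁸)³
        = 1.01 × 10⁻⁴ m/s²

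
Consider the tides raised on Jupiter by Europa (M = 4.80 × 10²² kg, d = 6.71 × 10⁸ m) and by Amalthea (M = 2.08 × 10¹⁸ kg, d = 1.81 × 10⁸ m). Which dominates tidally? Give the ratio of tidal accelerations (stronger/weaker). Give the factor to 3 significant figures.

Tidal acceleration ∝ M/d³, so compare M/d³ for each.
Europa: (4.80 × 10²²) / (6.71 × 10⁸)³ = 1.589 × 10⁻⁴
Amalthea: (2.08 × 10¹⁸) / (1.81 × 10⁸)³ = 3.508 × 10⁻⁷
Ratio (larger/smaller) = 453

Europa, by a factor of ≈ 453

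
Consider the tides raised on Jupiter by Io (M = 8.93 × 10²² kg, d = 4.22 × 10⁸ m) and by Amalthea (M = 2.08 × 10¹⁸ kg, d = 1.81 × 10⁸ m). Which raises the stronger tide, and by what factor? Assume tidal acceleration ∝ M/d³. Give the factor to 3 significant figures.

Tidal acceleration ∝ M/d³, so compare M/d³ for each.
Io: (8.93 × 10²²) / (4.22 × 10⁸)³ = 1.188 × 10⁻³
Amalthea: (2.08 × 10¹⁸) / (1.81 × 10⁸)³ = 3.508 × 10⁻⁷
Ratio (larger/smaller) = 3390

Io, by a factor of ≈ 3390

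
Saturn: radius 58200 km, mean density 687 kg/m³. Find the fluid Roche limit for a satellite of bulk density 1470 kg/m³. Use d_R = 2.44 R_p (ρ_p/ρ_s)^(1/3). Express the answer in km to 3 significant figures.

d_R = 2.44 × 58200 km × (687/1470)^(1/3)
    = 1.10 × 10⁵ km

1.10 × 10⁵ km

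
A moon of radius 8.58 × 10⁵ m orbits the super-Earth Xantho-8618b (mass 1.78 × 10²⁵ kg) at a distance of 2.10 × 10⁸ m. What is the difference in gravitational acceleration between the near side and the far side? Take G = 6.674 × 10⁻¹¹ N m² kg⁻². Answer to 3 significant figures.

a_tidal = 4GMr/d³
        = 4 × (6.674 × 10⁻¹¹) × (1.78 × 10²⁵) × (8.58 × 10⁵) / (2.10 × 10⁸)³
        = 4.40 × 10⁻⁴ m/s²

4.40 × 10⁻⁴ m/s²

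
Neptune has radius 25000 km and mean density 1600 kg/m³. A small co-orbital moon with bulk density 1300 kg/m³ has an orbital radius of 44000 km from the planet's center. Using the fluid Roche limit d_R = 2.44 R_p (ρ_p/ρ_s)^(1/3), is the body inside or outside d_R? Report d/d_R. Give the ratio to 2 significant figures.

inside; d/d_R ≈ 0.67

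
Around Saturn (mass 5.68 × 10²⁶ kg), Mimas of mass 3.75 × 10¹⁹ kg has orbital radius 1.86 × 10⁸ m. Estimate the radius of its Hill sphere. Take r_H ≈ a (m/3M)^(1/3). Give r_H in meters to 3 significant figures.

5.21 × 10⁵ m

r_H ≈ a (m/3M)^(1/3)
    = (1.86 × 10⁸) × (3.75 × 10¹⁹ / (3 × 5.68 × 10²⁶))^(1/3)
    = 5.21 × 10⁵ m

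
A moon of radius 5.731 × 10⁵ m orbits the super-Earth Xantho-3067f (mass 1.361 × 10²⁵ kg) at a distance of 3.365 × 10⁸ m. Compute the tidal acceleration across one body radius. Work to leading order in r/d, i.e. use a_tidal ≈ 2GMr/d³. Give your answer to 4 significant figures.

2.732 × 10⁻⁵ m/s²

Differencing GM/(d−r)² and GM/d² to first order in r/d gives 2GMr/d³.
a_tidal = 2GMr/d³
        = 2 × (6.674 × 10⁻¹¹) × (1.361 × 10²⁵) × (5.731 × 10⁵) / (3.365 × 10⁸)³
        = 2.732 × 10⁻⁵ m/s²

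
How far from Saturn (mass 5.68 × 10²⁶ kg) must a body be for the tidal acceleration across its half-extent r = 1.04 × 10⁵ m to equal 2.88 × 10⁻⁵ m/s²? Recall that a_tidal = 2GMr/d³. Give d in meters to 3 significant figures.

6.49 × 10⁸ m

2GMr/d³ = a_tidal  ⇒  d = (2GMr / a_tidal)^(1/3)
d = (2 × 6.674×10⁻¹¹ × (5.68 × 10²⁶) × (1.04 × 10⁵) / (2.88 × 10⁻⁵))^(1/3)
  = 6.49 × 10⁸ m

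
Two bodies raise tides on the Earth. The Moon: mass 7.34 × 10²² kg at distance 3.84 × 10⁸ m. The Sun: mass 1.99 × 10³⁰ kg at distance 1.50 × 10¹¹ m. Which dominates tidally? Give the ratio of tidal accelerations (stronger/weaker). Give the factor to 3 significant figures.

Tidal acceleration ∝ M/d³, so compare M/d³ for each.
The Moon: (7.34 × 10²²) / (3.84 × 10⁸)³ = 1.296 × 10⁻³
The Sun: (1.99 × 10³⁰) / (1.50 × 10¹¹)³ = 5.896 × 10⁻⁴
Ratio (larger/smaller) = 2.20

The Moon, by a factor of ≈ 2.20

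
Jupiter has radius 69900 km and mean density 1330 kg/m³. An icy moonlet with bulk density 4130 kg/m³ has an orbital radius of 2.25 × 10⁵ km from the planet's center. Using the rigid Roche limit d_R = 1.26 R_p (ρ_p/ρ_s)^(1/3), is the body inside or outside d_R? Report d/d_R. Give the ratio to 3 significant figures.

d_R = 1.26 × (69900 km) × (1330/4130)^(1/3) = 60370 km
d/d_R = (2.25 × 10⁵) / (60370) = 3.73
Since d/d_R > 1, the body is outside the Roche limit.

outside; d/d_R ≈ 3.73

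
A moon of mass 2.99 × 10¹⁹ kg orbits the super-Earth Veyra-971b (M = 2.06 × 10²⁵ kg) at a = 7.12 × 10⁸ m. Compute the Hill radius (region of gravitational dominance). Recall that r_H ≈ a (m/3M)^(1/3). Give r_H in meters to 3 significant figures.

r_H ≈ a (m/3M)^(1/3)
    = (7.12 × 10⁸) × (2.99 × 10¹⁹ / (3 × 2.06 × 10²⁵))^(1/3)
    = 5.59 × 10⁶ m

5.59 × 10⁶ m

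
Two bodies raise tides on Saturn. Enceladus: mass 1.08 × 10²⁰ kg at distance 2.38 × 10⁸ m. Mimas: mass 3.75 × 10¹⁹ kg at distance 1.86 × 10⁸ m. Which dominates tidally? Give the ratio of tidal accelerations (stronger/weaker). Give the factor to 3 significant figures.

Tidal acceleration ∝ M/d³, so compare M/d³ for each.
Enceladus: (1.08 × 10²⁰) / (2.38 × 10⁸)³ = 8.011 × 10⁻⁶
Mimas: (3.75 × 10¹⁹) / (1.86 × 10⁸)³ = 5.828 × 10⁻⁶
Ratio (larger/smaller) = 1.37

Enceladus, by a factor of ≈ 1.37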